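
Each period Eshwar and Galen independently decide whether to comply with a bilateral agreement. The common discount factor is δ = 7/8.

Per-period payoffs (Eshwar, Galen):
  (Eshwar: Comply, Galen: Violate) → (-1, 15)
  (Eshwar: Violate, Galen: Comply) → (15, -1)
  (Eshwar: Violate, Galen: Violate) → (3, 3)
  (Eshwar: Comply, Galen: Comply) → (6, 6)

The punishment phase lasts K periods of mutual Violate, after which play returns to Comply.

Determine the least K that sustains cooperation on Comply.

5

IC: δ(1−δ^K)/(1−δ) ≥ (15−6)/(6−3) = 3.
With δ = 7/8: need 1 − δ^K ≥ 3·(1−7/8)/(7/8), i.e. δ^K ≤ 0.5714.
Since (7/8)^4 = 0.5862 and (7/8)^5 = 0.5129, the smallest such K is 5.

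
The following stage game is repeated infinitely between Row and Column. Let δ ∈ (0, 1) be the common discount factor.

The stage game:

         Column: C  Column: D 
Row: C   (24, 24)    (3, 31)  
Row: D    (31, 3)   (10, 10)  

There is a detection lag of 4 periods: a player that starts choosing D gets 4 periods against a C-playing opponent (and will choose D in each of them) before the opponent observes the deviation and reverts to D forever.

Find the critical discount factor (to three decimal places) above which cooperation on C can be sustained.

Deviating for the 4 undetected periods gains 31−24 = 7 per period over cooperation, then loses 24−10 = 14 per period forever once punishment starts.
Gain: 7(1 + δ + … + δ^3); loss: 14·δ^4/(1−δ).
No profitable deviation ⇔ 7(1−δ^4) ≤ 14·δ^4, i.e. δ^4 ≥ 7/(7+14) = 1/3.
Hence δ ≥ (1/3)^(1/4) ≈ 0.760.

0.760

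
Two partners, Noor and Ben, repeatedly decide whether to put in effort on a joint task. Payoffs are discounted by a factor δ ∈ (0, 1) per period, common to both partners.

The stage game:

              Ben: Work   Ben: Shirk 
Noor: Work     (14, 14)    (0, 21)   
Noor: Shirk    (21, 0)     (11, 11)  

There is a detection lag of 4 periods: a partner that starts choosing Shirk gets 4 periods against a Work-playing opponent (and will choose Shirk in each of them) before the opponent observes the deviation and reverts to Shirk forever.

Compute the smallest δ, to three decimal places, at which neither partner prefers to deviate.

A deviator earns 21 for 4 periods, then 11 forever; cooperating earns 14 forever. Multiplying the IC by (1−δ):
14 ≥ 21(1−δ^4) + 11δ^4, so 10·δ^4 ≥ 7 and δ^4 ≥ 7/10.
δ ≥ (7/10)^(1/4) ≈ 0.915.

0.915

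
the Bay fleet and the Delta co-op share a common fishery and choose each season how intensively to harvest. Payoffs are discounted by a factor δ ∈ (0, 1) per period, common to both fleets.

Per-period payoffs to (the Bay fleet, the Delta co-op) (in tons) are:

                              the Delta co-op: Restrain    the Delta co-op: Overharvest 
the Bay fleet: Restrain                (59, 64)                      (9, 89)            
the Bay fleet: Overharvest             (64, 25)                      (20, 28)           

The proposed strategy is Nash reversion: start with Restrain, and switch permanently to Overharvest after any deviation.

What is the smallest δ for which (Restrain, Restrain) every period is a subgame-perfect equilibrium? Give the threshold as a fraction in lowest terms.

25/61

the Bay fleet's threshold: (64−59)/(64−20) = 5/44.
the Delta co-op's threshold: (89−64)/(89−28) = 25/61.
5/44 < 25/61, so the Delta co-op binds and δ* = 25/61.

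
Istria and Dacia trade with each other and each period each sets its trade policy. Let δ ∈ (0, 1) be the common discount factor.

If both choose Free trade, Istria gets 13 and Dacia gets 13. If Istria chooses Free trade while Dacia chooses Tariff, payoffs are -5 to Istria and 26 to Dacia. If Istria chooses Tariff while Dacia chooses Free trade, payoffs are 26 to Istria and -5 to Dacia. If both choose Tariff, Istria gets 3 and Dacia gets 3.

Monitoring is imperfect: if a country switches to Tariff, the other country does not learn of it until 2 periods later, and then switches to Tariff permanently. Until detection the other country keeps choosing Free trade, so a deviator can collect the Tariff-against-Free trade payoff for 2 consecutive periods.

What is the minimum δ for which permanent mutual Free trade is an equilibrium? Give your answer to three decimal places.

Deviating for the 2 undetected periods gains 26−13 = 13 per period over cooperation, then loses 13−3 = 10 per period forever once punishment starts.
Gain: 13(1 + δ + … + δ^1); loss: 10·δ^2/(1−δ).
No profitable deviation ⇔ 13(1−δ^2) ≤ 10·δ^2, i.e. δ^2 ≥ 13/(13+10) = 13/23.
Hence δ ≥ (13/23)^(1/2) ≈ 0.752.

0.752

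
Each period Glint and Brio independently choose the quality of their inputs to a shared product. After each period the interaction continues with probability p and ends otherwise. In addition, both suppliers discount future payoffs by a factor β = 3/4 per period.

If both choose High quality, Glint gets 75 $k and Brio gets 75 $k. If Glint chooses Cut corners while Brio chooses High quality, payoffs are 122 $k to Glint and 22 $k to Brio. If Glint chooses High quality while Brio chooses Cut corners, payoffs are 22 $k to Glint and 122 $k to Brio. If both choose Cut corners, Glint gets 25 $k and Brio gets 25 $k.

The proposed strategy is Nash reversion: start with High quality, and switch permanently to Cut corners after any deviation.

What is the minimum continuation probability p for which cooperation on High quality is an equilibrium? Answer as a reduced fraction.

With continuation probability p and discount β, the effective per-period discount factor is βp.
Grim-trigger IC: βp ≥ (122−75)/(122−25) = 47/97.
So p ≥ (47/97)/(3/4) = 188/291.

188/291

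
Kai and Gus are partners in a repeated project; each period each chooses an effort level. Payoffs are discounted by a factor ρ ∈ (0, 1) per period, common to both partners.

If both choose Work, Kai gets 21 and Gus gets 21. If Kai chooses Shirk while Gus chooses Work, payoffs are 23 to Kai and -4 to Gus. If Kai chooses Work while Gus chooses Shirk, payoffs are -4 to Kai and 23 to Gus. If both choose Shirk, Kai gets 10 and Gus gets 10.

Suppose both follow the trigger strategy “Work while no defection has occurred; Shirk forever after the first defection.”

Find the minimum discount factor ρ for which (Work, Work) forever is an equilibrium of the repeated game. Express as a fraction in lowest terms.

Cooperation forever yields 21 each period: 21/(1−ρ).
Deviating yields 23 once, then 10 forever: 23 + 10ρ/(1−ρ).
No profitable deviation requires 21/(1−ρ) ≥ 23 + 10ρ/(1−ρ).
Multiplying by (1−ρ): 21 ≥ 23(1−ρ) + 10ρ = 23 − 13ρ.
So 13ρ ≥ 2, i.e. ρ ≥ 2/13.

2/13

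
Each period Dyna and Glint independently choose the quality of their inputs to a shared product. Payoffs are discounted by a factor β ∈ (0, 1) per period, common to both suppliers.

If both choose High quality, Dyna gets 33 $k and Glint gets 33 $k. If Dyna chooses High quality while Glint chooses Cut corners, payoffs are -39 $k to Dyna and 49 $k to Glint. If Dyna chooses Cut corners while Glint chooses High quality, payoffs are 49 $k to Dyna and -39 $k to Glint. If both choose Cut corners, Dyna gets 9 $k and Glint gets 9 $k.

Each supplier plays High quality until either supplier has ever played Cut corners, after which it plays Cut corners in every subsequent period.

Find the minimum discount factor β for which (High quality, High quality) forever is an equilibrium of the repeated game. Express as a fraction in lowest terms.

2/5

Cooperation forever yields 33 each period: 33/(1−β).
Deviating yields 49 once, then 9 forever: 49 + 9β/(1−β).
No profitable deviation requires 33/(1−β) ≥ 49 + 9β/(1−β).
Multiplying by (1−β): 33 ≥ 49(1−β) + 9β = 49 − 40β.
So 40β ≥ 16, i.e. β ≥ 16/40 = 2/5.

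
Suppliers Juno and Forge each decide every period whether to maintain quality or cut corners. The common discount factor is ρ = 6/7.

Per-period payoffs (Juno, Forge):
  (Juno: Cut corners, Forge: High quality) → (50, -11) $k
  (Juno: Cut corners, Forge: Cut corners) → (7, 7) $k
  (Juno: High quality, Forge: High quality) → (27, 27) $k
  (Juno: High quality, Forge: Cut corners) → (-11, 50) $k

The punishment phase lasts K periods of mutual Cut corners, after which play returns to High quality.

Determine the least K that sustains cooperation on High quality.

No profitable deviation requires (27−7)(ρ+…+ρ^K) ≥ 50−27, i.e. ρ+…+ρ^K ≥ 23/20 ≈ 1.1500.
With ρ = 6/7, the partial sums are K=1: 0.8571, K=2: 1.5918.
K = 2 is the first length at which the sum reaches 1.1500.

2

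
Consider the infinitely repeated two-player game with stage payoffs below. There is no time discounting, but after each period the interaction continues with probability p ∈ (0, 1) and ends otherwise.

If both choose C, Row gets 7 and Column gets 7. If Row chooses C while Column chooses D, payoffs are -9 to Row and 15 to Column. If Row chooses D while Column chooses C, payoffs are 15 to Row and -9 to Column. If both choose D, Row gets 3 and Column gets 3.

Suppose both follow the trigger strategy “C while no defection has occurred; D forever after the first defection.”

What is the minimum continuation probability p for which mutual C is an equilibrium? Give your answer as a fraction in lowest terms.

2/3

Expected cooperation value is 7 + p·7 + p²·7 + … = 7/(1−p); deviation gives 15 + p·3/(1−p).
7 ≥ 15(1−p) + 3p ⇒ 12p ≥ 8 ⇒ p ≥ 8/12 = 2/3.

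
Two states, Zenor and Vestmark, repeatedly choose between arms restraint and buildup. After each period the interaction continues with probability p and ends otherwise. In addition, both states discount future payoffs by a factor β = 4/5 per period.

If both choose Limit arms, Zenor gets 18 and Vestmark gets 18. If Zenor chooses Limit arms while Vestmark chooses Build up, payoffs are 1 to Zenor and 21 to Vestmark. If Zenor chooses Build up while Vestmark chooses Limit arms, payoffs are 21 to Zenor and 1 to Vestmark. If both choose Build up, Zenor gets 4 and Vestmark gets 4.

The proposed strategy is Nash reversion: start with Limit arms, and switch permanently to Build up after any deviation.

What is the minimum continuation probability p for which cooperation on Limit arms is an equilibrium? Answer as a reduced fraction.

15/68

Expected continuation weight on next period's payoff is β·p = 4/5·p, which plays the role of the discount factor.
Cooperation requires 4/5·p ≥ (21−18)/(21−4) = 3/17, hence p ≥ 15/68.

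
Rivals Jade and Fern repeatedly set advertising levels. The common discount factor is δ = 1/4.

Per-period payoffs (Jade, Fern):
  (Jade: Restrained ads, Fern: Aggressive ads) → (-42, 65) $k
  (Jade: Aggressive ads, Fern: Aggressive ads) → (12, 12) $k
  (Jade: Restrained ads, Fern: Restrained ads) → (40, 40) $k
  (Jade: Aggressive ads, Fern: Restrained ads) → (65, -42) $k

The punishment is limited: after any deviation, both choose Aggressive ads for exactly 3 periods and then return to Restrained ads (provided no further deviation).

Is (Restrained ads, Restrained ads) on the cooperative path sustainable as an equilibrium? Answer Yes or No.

No

Comparing payoff streams over the 4 periods until play realigns: cooperate → 40(1+δ+…+δ^3); deviate → 65 + 12(δ+…+δ^3).
Cooperation is sustained iff (40−12)(δ+…+δ^3) ≥ 65−40.
δ+…+δ^3 = 1/4·(1−(1/4)^3)/(1−1/4) = 0.3281, and (65−40)/(40−12) = 0.8929.
0.3281 < 0.8929, so cooperation is not sustainable.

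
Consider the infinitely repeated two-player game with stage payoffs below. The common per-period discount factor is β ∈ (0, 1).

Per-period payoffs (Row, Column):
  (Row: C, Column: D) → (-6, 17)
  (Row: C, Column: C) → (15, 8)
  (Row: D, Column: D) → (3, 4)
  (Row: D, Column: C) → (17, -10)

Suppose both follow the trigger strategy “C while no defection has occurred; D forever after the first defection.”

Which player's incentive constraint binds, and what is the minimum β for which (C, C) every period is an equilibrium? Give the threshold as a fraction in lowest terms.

Row's threshold: (17−15)/(17−3) = 1/7.
Column's threshold: (17−8)/(17−4) = 9/13.
1/7 < 9/13, so Column binds and β* = 9/13.

Column; β ≥ 9/13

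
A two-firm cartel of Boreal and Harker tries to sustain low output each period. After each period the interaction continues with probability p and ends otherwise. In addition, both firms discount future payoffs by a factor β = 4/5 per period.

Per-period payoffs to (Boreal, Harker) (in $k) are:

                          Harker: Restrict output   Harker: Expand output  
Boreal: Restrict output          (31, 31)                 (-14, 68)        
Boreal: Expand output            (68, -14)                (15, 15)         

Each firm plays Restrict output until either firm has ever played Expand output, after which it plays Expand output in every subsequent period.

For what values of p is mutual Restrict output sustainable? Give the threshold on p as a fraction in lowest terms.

With continuation probability p and discount β, the effective per-period discount factor is βp.
Grim-trigger IC: βp ≥ (68−31)/(68−15) = 37/53.
So p ≥ (37/53)/(4/5) = 185/212.

185/212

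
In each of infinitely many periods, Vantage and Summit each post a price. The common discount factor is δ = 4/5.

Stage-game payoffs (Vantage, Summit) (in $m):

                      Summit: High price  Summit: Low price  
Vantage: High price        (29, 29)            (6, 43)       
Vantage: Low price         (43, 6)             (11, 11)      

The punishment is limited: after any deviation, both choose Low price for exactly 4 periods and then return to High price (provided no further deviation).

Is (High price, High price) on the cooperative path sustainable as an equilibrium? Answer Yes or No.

Comparing payoff streams over the 5 periods until play realigns: cooperate → 29(1+δ+…+δ^4); deviate → 43 + 11(δ+…+δ^4).
Cooperation is sustained iff (29−11)(δ+…+δ^4) ≥ 43−29.
δ+…+δ^4 = 4/5·(1−(4/5)^4)/(1−4/5) = 2.3616, and (43−29)/(29−11) = 0.7778.
2.3616 ≥ 0.7778, so cooperation is sustainable.

Yes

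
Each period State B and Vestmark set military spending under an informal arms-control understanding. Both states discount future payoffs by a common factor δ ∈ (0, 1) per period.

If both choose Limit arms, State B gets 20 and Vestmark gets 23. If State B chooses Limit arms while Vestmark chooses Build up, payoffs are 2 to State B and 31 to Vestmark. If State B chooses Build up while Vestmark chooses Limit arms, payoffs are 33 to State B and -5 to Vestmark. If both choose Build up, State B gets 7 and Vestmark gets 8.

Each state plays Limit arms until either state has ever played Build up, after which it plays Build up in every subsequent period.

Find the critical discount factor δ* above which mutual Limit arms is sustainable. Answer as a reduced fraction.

1/2

State B's threshold: (33−20)/(33−7) = 1/2.
Vestmark's threshold: (31−23)/(31−8) = 8/23.
1/2 > 8/23, so State B binds and δ* = 1/2.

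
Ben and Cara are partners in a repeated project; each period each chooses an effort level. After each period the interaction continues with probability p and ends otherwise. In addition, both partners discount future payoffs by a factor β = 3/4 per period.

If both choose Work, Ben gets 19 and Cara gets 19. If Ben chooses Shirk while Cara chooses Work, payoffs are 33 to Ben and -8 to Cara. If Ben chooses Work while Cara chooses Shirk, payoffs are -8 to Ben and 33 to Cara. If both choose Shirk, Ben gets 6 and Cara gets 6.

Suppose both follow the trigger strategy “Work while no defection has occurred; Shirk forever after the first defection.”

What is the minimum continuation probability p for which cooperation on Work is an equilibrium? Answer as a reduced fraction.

Expected continuation weight on next period's payoff is β·p = 3/4·p, which plays the role of the discount factor.
Cooperation requires 3/4·p ≥ (33−19)/(33−6) = 14/27, hence p ≥ 56/81.

56/81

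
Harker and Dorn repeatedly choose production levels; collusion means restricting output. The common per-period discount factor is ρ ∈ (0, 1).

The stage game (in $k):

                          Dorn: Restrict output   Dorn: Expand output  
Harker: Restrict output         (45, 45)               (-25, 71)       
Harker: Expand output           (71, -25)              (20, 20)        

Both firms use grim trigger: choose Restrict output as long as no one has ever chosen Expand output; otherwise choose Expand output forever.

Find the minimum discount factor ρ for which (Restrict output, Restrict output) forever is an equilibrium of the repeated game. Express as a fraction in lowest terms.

45/(1−ρ) ≥ 71 + 20ρ/(1−ρ)
45 ≥ 71 − 51ρ
ρ ≥ 26/51.

26/51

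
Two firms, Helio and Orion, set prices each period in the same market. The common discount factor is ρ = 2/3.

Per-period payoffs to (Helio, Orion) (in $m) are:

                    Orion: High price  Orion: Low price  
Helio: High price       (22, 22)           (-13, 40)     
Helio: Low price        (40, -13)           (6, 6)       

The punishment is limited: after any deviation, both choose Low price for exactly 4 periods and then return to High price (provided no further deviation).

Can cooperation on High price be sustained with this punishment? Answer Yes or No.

IC: ρ+…+ρ^4 ≥ (40−22)/(22−6) = 9/8.
At ρ = 2/3: partial sum = 1.6049 ≥ 1.1250. Cooperation sustainable.

Yes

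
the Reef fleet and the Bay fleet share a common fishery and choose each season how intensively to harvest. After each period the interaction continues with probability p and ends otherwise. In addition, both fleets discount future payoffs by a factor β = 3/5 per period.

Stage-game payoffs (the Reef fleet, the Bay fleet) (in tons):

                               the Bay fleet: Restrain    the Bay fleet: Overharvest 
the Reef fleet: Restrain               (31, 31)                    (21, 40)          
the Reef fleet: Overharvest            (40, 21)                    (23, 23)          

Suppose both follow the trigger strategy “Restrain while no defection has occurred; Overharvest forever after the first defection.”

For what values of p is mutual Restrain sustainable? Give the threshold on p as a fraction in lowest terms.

15/17

Expected continuation weight on next period's payoff is β·p = 3/5·p, which plays the role of the discount factor.
Cooperation requires 3/5·p ≥ (40−31)/(40−23) = 9/17, hence p ≥ 15/17.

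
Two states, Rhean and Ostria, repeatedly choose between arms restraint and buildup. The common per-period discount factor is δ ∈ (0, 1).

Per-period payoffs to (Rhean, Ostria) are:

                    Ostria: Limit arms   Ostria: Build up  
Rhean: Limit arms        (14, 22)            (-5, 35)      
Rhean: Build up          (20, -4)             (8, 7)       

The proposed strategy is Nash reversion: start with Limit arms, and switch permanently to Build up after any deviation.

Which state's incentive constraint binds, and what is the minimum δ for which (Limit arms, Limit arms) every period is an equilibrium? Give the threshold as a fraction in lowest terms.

Rhean: cooperation gives 14 each period; deviation gives 20 once then 8 forever.
  14/(1−δ) ≥ 20 + 8δ/(1−δ) ⇒ δ ≥ 6/12 = 1/2.
Ostria: cooperation gives 22 each period; deviation gives 35 once then 7 forever.
  δ ≥ 13/28.
Both must hold, so the binding constraint is Rhean's: δ ≥ 1/2.

Rhean; δ ≥ 1/2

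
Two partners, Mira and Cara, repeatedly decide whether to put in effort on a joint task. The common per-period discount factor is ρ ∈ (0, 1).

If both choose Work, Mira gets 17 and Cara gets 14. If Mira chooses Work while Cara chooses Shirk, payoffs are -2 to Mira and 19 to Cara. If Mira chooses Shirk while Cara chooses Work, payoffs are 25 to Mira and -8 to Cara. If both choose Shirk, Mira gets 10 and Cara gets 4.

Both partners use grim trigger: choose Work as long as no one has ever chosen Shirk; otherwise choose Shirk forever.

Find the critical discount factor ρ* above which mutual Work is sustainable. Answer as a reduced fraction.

8/15

For Mira: deviation gain 25−17 = 8, per-period punishment loss 17−10 = 7. IC gives ρ ≥ 8/15.
For Cara: gain 5, loss 10 per period, so ρ ≥ 5/15 = 1/3.
The tighter constraint is Mira's, so cooperation needs ρ ≥ 8/15.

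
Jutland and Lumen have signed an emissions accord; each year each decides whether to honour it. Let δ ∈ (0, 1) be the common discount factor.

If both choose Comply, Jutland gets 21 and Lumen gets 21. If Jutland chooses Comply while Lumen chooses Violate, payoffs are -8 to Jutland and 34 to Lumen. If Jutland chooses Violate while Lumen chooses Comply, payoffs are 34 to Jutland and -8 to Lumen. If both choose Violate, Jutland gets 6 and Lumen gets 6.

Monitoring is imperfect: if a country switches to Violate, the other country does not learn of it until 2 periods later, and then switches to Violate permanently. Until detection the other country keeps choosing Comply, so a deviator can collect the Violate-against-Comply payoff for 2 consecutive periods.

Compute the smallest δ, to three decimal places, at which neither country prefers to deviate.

0.681

The best deviation is to choose Violate for all 2 undetected periods, earning 34 each, then 6 forever once detected.
Deviation value: 34(1−δ^2)/(1−δ) + 6δ^2/(1−δ); cooperation value: 21/(1−δ).
IC: 21 ≥ 34(1−δ^2) + 6δ^2 = 34 − 28δ^2.
So δ^2 ≥ 13/28, giving δ ≥ (13/28)^(1/2) ≈ 0.681.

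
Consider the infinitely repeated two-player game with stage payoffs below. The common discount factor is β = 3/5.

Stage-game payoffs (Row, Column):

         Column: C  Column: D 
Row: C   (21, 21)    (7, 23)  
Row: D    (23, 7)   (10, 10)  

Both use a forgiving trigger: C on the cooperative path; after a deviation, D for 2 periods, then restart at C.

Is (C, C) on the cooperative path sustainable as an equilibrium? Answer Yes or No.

A one-shot deviation gives 23 now, then 10 for 2 periods, then back to 21.
Gain from deviating: (23−21) today; loss: (21−10) in each of the next 2 periods.
No-deviation condition: (21−10)(β+…+β^2) ≥ 23−21, i.e. β+…+β^2 ≥ 2/11.
At β = 3/5: β+…+β^2 = 0.9600 ≥ 0.1818.
So cooperation is sustainable.

Yes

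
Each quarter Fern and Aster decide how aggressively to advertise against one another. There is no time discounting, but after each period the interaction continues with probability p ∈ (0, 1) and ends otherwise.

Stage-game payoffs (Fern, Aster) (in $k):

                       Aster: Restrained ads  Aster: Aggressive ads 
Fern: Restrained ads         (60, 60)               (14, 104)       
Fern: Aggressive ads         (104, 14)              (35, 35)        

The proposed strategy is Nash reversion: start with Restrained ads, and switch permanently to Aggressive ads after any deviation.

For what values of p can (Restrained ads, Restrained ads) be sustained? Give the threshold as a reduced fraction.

With no time discounting, the continuation probability p plays the role of the discount factor.
Grim-trigger IC: 60/(1−p) ≥ 104 + 35p/(1−p) ⇒ p ≥ (104−60)/(104−35) = 44/69.

44/69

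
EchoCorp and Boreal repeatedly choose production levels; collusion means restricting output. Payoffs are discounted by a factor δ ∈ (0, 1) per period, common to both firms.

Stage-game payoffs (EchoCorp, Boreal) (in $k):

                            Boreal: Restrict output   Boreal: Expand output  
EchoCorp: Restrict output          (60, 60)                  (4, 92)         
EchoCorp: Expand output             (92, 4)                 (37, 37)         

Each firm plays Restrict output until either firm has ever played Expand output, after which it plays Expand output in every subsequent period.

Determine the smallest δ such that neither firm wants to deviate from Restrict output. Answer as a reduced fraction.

Under grim trigger the critical discount factor is (T−C)/(T−P) with T = 92, C = 60, P = 37.
δ* = (92−60)/(92−37) = 32/55.

32/55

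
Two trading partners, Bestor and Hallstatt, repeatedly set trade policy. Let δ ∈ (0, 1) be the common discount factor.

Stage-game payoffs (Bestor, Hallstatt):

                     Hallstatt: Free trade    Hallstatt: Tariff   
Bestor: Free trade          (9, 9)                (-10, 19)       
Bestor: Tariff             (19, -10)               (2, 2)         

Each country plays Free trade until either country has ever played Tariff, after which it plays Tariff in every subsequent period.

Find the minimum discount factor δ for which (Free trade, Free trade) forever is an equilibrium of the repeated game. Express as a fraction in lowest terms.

9/(1−δ) ≥ 19 + 2δ/(1−δ)
9 ≥ 19 − 17δ
δ ≥ 10/17.

10/17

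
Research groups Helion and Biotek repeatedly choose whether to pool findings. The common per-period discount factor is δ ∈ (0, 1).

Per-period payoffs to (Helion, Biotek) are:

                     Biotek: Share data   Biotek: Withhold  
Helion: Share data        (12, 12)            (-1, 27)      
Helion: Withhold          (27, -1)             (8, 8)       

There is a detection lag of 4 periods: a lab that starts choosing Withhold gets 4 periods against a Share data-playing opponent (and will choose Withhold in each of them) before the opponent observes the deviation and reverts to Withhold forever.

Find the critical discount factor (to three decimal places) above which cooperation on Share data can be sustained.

The best deviation is to choose Withhold for all 4 undetected periods, earning 27 each, then 8 forever once detected.
Deviation value: 27(1−δ^4)/(1−δ) + 8δ^4/(1−δ); cooperation value: 12/(1−δ).
IC: 12 ≥ 27(1−δ^4) + 8δ^4 = 27 − 19δ^4.
So δ^4 ≥ 15/19, giving δ ≥ (15/19)^(1/4) ≈ 0.943.

0.943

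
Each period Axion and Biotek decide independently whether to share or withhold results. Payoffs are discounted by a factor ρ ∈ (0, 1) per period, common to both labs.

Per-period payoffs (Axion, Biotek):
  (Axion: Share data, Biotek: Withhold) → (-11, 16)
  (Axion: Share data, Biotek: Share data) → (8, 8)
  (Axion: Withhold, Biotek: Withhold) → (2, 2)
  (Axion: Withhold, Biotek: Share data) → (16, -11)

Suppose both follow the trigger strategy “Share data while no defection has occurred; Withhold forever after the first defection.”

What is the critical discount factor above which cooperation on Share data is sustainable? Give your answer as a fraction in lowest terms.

Under grim trigger the critical discount factor is (T−C)/(T−P) with T = 16, C = 8, P = 2.
ρ* = (16−8)/(16−2) = 8/14 = 4/7.

4/7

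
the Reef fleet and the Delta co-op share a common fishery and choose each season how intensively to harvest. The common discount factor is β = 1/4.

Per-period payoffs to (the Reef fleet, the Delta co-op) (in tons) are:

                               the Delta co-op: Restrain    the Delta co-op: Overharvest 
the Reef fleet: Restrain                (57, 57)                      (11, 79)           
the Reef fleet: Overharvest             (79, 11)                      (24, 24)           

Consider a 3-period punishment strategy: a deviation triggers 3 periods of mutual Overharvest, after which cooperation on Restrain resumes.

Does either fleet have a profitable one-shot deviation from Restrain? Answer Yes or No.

Yes

A one-shot deviation gives 79 now, then 24 for 3 periods, then back to 57.
Gain from deviating: (79−57) today; loss: (57−24) in each of the next 3 periods.
No-deviation condition: (57−24)(β+…+β^3) ≥ 79−57, i.e. β+…+β^3 ≥ 2/3.
At β = 1/4: β+…+β^3 = 0.3281 < 0.6667.
So cooperation is not sustainable.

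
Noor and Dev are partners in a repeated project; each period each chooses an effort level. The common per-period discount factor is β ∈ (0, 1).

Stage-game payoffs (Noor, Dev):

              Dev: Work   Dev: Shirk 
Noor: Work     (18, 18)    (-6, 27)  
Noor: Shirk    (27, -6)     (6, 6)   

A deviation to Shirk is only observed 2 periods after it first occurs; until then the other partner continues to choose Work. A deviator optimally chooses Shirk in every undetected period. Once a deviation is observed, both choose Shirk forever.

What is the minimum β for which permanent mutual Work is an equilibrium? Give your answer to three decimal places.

The best deviation is to choose Shirk for all 2 undetected periods, earning 27 each, then 6 forever once detected.
Deviation value: 27(1−β^2)/(1−β) + 6β^2/(1−β); cooperation value: 18/(1−β).
IC: 18 ≥ 27(1−β^2) + 6β^2 = 27 − 21β^2.
So β^2 ≥ 9/21 = 3/7, giving β ≥ (3/7)^(1/2) ≈ 0.655.

0.655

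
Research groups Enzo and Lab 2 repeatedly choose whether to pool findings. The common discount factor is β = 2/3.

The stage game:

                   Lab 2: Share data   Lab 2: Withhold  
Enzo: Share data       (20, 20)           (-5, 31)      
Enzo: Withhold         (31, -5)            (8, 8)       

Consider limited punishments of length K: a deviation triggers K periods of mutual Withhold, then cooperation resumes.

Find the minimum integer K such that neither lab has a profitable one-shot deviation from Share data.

2

No profitable deviation requires (20−8)(β+…+β^K) ≥ 31−20, i.e. β+…+β^K ≥ 11/12 ≈ 0.9167.
With β = 2/3, the partial sums are K=1: 0.6667, K=2: 1.1111.
K = 2 is the first length at which the sum reaches 0.9167.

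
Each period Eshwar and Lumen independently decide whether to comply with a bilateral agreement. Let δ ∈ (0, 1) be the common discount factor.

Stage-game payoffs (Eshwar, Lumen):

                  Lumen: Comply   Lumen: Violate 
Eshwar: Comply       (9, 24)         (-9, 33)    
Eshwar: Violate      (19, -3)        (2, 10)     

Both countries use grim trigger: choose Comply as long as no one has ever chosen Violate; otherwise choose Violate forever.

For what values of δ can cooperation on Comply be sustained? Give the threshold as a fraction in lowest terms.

10/17

Eshwar's threshold: (19−9)/(19−2) = 10/17.
Lumen's threshold: (33−24)/(33−10) = 9/23.
10/17 > 9/23, so Eshwar binds and δ* = 10/17.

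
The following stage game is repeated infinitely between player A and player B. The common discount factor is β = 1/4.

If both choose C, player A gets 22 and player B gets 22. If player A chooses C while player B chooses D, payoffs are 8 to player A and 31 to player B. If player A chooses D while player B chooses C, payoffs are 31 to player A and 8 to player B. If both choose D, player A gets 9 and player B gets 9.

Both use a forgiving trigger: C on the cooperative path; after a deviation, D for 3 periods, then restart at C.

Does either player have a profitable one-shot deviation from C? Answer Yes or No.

Yes

Comparing payoff streams over the 4 periods until play realigns: cooperate → 22(1+β+…+β^3); deviate → 31 + 9(β+…+β^3).
Cooperation is sustained iff (22−9)(β+…+β^3) ≥ 31−22.
β+…+β^3 = 1/4·(1−(1/4)^3)/(1−1/4) = 0.3281, and (31−22)/(22−9) = 0.6923.
0.3281 < 0.6923, so cooperation is not sustainable.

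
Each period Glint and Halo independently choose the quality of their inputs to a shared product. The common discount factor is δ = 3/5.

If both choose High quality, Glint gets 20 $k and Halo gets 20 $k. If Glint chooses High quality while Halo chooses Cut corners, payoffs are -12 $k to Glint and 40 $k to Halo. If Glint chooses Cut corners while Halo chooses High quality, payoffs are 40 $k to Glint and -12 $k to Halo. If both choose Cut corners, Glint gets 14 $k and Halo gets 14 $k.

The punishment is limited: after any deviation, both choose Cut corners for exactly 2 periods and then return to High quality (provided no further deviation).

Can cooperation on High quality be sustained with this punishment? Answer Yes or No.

No

IC: δ+…+δ^2 ≥ (40−20)/(20−14) = 10/3.
At δ = 3/5: partial sum = 0.9600 < 3.3333. Cooperation not sustainable.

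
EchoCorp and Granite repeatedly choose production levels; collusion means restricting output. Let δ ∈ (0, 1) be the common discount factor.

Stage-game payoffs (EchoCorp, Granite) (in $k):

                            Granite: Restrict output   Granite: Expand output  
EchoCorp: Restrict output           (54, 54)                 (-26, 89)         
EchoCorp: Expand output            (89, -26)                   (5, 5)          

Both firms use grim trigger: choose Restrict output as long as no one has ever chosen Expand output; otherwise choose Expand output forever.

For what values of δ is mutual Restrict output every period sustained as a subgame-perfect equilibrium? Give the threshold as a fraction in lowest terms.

5/12

Under grim trigger the critical discount factor is (T−C)/(T−P) with T = 89, C = 54, P = 5.
δ* = (89−54)/(89−5) = 35/84 = 5/12.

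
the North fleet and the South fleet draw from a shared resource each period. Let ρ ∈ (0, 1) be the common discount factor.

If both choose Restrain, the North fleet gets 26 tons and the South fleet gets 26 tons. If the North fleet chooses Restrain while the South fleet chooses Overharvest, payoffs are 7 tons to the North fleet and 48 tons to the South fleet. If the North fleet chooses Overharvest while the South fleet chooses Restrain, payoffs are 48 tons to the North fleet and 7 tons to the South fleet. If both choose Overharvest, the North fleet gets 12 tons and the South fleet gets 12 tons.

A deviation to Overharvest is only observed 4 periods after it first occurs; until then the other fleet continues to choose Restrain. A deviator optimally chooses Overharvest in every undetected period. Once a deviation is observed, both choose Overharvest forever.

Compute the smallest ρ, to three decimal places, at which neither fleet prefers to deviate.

0.884

A deviator earns 48 for 4 periods, then 12 forever; cooperating earns 26 forever. Multiplying the IC by (1−ρ):
26 ≥ 48(1−ρ^4) + 12ρ^4, so 36·ρ^4 ≥ 22 and ρ^4 ≥ 11/18.
ρ ≥ (11/18)^(1/4) ≈ 0.884.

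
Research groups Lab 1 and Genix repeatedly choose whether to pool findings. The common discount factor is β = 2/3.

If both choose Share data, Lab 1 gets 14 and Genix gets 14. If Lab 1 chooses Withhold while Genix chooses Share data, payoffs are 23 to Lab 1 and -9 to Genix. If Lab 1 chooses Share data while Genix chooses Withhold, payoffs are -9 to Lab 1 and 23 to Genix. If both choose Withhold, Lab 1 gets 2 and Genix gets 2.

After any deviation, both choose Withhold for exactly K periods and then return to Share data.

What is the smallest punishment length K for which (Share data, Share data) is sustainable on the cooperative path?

No profitable deviation requires (14−2)(β+…+β^K) ≥ 23−14, i.e. β+…+β^K ≥ 3/4 ≈ 0.7500.
With β = 2/3, the partial sums are K=1: 0.6667, K=2: 1.1111.
K = 2 is the first length at which the sum reaches 0.7500.

2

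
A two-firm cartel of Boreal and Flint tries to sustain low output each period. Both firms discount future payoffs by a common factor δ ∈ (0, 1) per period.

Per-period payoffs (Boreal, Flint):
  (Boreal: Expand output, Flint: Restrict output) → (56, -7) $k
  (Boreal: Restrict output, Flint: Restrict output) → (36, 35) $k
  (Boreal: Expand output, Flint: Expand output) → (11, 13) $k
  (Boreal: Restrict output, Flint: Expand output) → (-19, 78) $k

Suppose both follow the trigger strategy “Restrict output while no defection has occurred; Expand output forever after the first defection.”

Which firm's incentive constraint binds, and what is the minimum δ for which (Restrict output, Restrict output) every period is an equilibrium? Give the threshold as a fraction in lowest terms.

Flint; δ ≥ 43/65

For Boreal: deviation gain 56−36 = 20, per-period punishment loss 36−11 = 25. IC gives δ ≥ 20/45 = 4/9.
For Flint: gain 43, loss 22 per period, so δ ≥ 43/65.
The tighter constraint is Flint's, so cooperation needs δ ≥ 43/65.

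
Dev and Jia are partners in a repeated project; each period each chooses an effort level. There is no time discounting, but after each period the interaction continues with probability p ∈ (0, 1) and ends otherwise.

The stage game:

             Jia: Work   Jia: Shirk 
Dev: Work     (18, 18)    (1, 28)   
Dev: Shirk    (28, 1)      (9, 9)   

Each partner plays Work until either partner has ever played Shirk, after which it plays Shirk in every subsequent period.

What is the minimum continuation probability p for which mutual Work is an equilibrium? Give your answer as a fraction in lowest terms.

10/19

With no time discounting, the continuation probability p plays the role of the discount factor.
Grim-trigger IC: 18/(1−p) ≥ 28 + 9p/(1−p) ⇒ p ≥ (28−18)/(28−9) = 10/19.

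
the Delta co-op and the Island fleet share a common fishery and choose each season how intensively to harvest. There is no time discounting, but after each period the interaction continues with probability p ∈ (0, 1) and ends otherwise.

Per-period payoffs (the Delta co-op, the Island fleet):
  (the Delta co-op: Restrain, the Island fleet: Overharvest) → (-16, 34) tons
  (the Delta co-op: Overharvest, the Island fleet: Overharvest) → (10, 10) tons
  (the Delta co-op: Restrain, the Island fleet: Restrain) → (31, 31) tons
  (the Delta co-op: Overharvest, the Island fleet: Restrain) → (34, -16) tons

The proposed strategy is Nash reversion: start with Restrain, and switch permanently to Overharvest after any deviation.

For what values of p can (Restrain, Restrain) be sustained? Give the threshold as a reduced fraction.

1/8

With no time discounting, the continuation probability p plays the role of the discount factor.
Grim-trigger IC: 31/(1−p) ≥ 34 + 10p/(1−p) ⇒ p ≥ (34−31)/(34−10) = 1/8.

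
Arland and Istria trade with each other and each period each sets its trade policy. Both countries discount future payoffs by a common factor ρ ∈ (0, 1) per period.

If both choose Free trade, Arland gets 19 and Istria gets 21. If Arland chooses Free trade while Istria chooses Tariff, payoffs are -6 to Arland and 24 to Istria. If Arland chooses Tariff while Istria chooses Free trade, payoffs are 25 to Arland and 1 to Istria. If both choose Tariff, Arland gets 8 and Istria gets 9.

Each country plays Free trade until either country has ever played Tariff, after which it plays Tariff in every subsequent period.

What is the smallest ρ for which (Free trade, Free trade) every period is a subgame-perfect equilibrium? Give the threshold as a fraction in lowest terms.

6/17

Arland's threshold: (25−19)/(25−8) = 6/17.
Istria's threshold: (24−21)/(24−9) = 1/5.
6/17 > 1/5, so Arland binds and ρ* = 6/17.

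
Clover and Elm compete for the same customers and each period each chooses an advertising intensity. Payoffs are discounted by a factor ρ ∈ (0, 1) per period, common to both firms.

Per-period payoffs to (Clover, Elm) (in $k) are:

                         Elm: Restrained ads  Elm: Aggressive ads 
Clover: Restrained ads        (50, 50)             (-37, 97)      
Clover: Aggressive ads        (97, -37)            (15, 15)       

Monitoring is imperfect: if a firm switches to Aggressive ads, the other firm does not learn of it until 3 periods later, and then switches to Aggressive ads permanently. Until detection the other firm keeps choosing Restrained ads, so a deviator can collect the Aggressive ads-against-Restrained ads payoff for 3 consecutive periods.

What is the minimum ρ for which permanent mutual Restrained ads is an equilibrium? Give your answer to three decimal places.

0.831

The best deviation is to choose Aggressive ads for all 3 undetected periods, earning 97 each, then 15 forever once detected.
Deviation value: 97(1−ρ^3)/(1−ρ) + 15ρ^3/(1−ρ); cooperation value: 50/(1−ρ).
IC: 50 ≥ 97(1−ρ^3) + 15ρ^3 = 97 − 82ρ^3.
So ρ^3 ≥ 47/82, giving ρ ≥ (47/82)^(1/3) ≈ 0.831.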